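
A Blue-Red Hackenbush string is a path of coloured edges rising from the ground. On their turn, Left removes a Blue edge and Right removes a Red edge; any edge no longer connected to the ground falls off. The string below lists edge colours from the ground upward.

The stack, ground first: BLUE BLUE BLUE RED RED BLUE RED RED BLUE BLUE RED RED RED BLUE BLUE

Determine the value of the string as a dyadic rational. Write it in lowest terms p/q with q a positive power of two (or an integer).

Prefix values for BLUE BLUE BLUE RED RED BLUE RED RED BLUE BLUE RED RED RED BLUE BLUE via {L|R} + simplicity:
edge 1 of 15 (BLUE): { 0 |  } ⇒ 1
edge 2 of 15 (BLUE): { 0,1 |  } ⇒ 2
edge 3 of 15 (BLUE): { 0,1,2 |  } ⇒ 3
edge 4 of 15 (RED): { 0,1,2 | 3 } ⇒ 5/2
edge 5 of 15 (RED): { 0,1,2 | 5/2,3 } ⇒ 9/4
edge 6 of 15 (BLUE): { 0,1,2,9/4 | 5/2,3 } ⇒ 19/8
edge 7 of 15 (RED): { 0,1,2,9/4 | 19/8,5/2,3 } ⇒ 37/16
edge 8 of 15 (RED): { 0,1,2,9/4 | 37/16,19/8,5/2,3 } ⇒ 73/32
edge 9 of 15 (BLUE): { 0,1,2,9/4,73/32 | 37/16,19/8,5/2,3 } ⇒ 147/64
edge 10 of 15 (BLUE): { 0,1,2,9/4,73/32,147/64 | 37/16,19/8,5/2,3 } ⇒ 295/128
edge 11 of 15 (RED): { 0,1,2,9/4,73/32,147/64 | 295/128,37/16,19/8,5/2,3 } ⇒ 589/256
edge 12 of 15 (RED): { 0,1,2,9/4,73/32,147/64 | 589/256,295/128,37/16,19/8,5/2,3 } ⇒ 1177/512
edge 13 of 15 (RED): { 0,1,2,9/4,73/32,147/64 | 1177/512,589/256,295/128,37/16,19/8,5/2,3 } ⇒ 2353/1024
edge 14 of 15 (BLUE): { 0,1,2,9/4,73/32,147/64,2353/1024 | 1177/512,589/256,295/128,37/16,19/8,5/2,3 } ⇒ 4707/2048
edge 15 of 15 (BLUE): { 0,1,2,9/4,73/32,147/64,2353/1024,4707/2048 | 1177/512,589/256,295/128,37/16,19/8,5/2,3 } ⇒ 9415/4096

9415/4096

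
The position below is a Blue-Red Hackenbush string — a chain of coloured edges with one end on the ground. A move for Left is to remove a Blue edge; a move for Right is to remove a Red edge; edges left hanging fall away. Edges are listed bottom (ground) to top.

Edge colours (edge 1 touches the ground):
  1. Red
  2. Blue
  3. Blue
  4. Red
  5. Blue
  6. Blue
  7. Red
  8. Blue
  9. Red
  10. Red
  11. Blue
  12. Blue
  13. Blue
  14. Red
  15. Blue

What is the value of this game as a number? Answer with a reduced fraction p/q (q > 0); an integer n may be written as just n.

Build g(s[:k]) for k = 1..15, string s = Red Blue Blue Red Blue Blue Red Blue Red Red Blue Blue Blue Red Blue.
1 of 15 · R · max L −∞ · min R 0 → -1
2 of 15 · RB · max L -1 · min R 0 → -1/2
3 of 15 · RBB · max L -1/2 · min R 0 → -1/4
4 of 15 · RBBR · max L -1/2 · min R -1/4 → -3/8
5 of 15 · RBBRB · max L -3/8 · min R -1/4 → -5/16
6 of 15 · RBBRBB · max L -5/16 · min R -1/4 → -9/32
7 of 15 · RBBRBBR · max L -5/16 · min R -9/32 → -19/64
8 of 15 · RBBRBBRB · max L -19/64 · min R -9/32 → -37/128
9 of 15 · RBBRBBRBR · max L -19/64 · min R -37/128 → -75/256
10 of 15 · RBBRBBRBRR · max L -19/64 · min R -75/256 → -151/512
11 of 15 · RBBRBBRBRRB · max L -151/512 · min R -75/256 → -301/1024
12 of 15 · RBBRBBRBRRBB · max L -301/1024 · min R -75/256 → -601/2048
13 of 15 · RBBRBBRBRRBBB · max L -601/2048 · min R -75/256 → -1201/4096
14 of 15 · RBBRBBRBRRBBBR · max L -601/2048 · min R -1201/4096 → -2403/8192
15 of 15 · RBBRBBRBRRBBBRB · max L -2403/8192 · min R -1201/4096 → -4805/16384

-4805/16384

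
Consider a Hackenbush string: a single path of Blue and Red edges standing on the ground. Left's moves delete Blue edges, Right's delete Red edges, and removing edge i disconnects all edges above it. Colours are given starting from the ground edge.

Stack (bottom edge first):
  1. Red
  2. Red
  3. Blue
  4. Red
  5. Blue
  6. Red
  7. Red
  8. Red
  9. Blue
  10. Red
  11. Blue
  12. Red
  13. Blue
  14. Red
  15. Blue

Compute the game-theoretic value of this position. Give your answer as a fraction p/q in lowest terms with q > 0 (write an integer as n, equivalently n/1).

-14165/8192

Recurse on prefixes of the 15-edge string Red Red Blue Red Blue Red Red Red Blue Red Blue Red Blue Red Blue:
R: Left { — }, Right { 0 } = simplest -1
RR: Left { — }, Right { -1, 0 } = simplest -2
RRB: Left { -2 }, Right { -1, 0 } = simplest -3/2
RRBR: Left { -2 }, Right { -3/2, -1, 0 } = simplest -7/4
RRBRB: Left { -2, -7/4 }, Right { -3/2, -1, 0 } = simplest -13/8
RRBRBR: Left { -2, -7/4 }, Right { -13/8, -3/2, -1, 0 } = simplest -27/16
RRBRBRR: Left { -2, -7/4 }, Right { -27/16, -13/8, -3/2, -1, 0 } = simplest -55/32
RRBRBRRR: Left { -2, -7/4 }, Right { -55/32, -27/16, -13/8, -3/2, -1, 0 } = simplest -111/64
RRBRBRRRB: Left { -2, -7/4, -111/64 }, Right { -55/32, -27/16, -13/8, -3/2, -1, 0 } = simplest -221/128
RRBRBRRRBR: Left { -2, -7/4, -111/64 }, Right { -221/128, -55/32, -27/16, -13/8, -3/2, -1, 0 } = simplest -443/256
RRBRBRRRBRB: Left { -2, -7/4, -111/64, -443/256 }, Right { -221/128, -55/32, -27/16, -13/8, -3/2, -1, 0 } = simplest -885/512
RRBRBRRRBRBR: Left { -2, -7/4, -111/64, -443/256 }, Right { -885/512, -221/128, -55/32, -27/16, -13/8, -3/2, -1, 0 } = simplest -1771/1024
RRBRBRRRBRBRB: Left { -2, -7/4, -111/64, -443/256, -1771/1024 }, Right { -885/512, -221/128, -55/32, -27/16, -13/8, -3/2, -1, 0 } = simplest -3541/2048
RRBRBRRRBRBRBR: Left { -2, -7/4, -111/64, -443/256, -1771/1024 }, Right { -3541/2048, -885/512, -221/128, -55/32, -27/16, -13/8, -3/2, -1, 0 } = simplest -7083/4096
RRBRBRRRBRBRBRB: Left { -2, -7/4, -111/64, -443/256, -1771/1024, -7083/4096 }, Right { -3541/2048, -885/512, -221/128, -55/32, -27/16, -13/8, -3/2, -1, 0 } = simplest -14165/8192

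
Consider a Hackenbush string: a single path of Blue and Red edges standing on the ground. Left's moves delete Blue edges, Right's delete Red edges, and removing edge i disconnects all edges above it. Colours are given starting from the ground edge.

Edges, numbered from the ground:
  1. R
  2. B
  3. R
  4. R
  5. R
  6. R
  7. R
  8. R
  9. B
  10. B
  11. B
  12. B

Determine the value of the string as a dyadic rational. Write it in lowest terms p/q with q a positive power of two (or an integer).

-2017/2048

Build value(s[:k]) for k = 1..12, string s = R B R R R R R R B B B B.
value_1 [R]  L=[none]  R=[0]  => -1
value_2 [RB]  L=[-1]  R=[0]  => -1/2
value_3 [RBR]  L=[-1]  R=[-1/2,0]  => -3/4
value_4 [RBRR]  L=[-1]  R=[-3/4,-1/2,0]  => -7/8
value_5 [RBRRR]  L=[-1]  R=[-7/8,-3/4,-1/2,0]  => -15/16
value_6 [RBRRRR]  L=[-1]  R=[-15/16,-7/8,-3/4,-1/2,0]  => -31/32
value_7 [RBRRRRR]  L=[-1]  R=[-31/32,-15/16,-7/8,-3/4,-1/2,0]  => -63/64
value_8 [RBRRRRRR]  L=[-1]  R=[-63/64,-31/32,-15/16,-7/8,-3/4,-1/2,0]  => -127/128
value_9 [RBRRRRRRB]  L=[-1,-127/128]  R=[-63/64,-31/32,-15/16,-7/8,-3/4,-1/2,0]  => -253/256
value_10 [RBRRRRRRBB]  L=[-1,-127/128,-253/256]  R=[-63/64,-31/32,-15/16,-7/8,-3/4,-1/2,0]  => -505/512
value_11 [RBRRRRRRBBB]  L=[-1,-127/128,-253/256,-505/512]  R=[-63/64,-31/32,-15/16,-7/8,-3/4,-1/2,0]  => -1009/1024
value_12 [RBRRRRRRBBBB]  L=[-1,-127/128,-253/256,-505/512,-1009/1024]  R=[-63/64,-31/32,-15/16,-7/8,-3/4,-1/2,0]  => -2017/2048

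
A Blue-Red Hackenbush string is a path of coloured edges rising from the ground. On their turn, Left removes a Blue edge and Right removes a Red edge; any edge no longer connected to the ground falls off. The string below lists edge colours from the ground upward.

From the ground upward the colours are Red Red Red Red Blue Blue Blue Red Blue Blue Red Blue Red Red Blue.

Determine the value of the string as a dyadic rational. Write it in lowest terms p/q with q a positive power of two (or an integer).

1 of 15 · R · max L −∞ · min R 0 so -1
2 of 15 · RR · max L −∞ · min R -1 so -2
3 of 15 · RRR · max L −∞ · min R -2 so -3
4 of 15 · RRRR · max L −∞ · min R -3 so -4
5 of 15 · RRRRB · max L -4 · min R -3 so -7/2
6 of 15 · RRRRBB · max L -7/2 · min R -3 so -13/4
7 of 15 · RRRRBBB · max L -13/4 · min R -3 so -25/8
8 of 15 · RRRRBBBR · max L -13/4 · min R -25/8 so -51/16
9 of 15 · RRRRBBBRB · max L -51/16 · min R -25/8 so -101/32
10 of 15 · RRRRBBBRBB · max L -101/32 · min R -25/8 so -201/64
11 of 15 · RRRRBBBRBBR · max L -101/32 · min R -201/64 so -403/128
12 of 15 · RRRRBBBRBBRB · max L -403/128 · min R -201/64 so -805/256
13 of 15 · RRRRBBBRBBRBR · max L -403/128 · min R -805/256 so -1611/512
14 of 15 · RRRRBBBRBBRBRR · max L -403/128 · min R -1611/512 so -3223/1024
15 of 15 · RRRRBBBRBBRBRRB · max L -3223/1024 · min R -1611/512 so -6445/2048

-6445/2048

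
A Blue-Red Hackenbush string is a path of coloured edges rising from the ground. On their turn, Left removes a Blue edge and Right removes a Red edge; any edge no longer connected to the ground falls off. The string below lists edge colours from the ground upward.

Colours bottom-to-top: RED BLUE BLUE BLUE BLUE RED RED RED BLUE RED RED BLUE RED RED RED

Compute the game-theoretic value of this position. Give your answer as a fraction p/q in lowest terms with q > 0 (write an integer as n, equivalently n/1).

-1903/16384

Prefix values for RED BLUE BLUE BLUE BLUE RED RED RED BLUE RED RED BLUE RED RED RED via {L|R} + simplicity:
R: Left { ∅ }, Right { 0 } → simplest -1
RB: Left { -1 }, Right { 0 } → simplest -1/2
RBB: Left { -1 -1/2 }, Right { 0 } → simplest -1/4
RBBB: Left { -1 -1/2 -1/4 }, Right { 0 } → simplest -1/8
RBBBB: Left { -1 -1/2 -1/4 -1/8 }, Right { 0 } → simplest -1/16
RBBBBR: Left { -1 -1/2 -1/4 -1/8 }, Right { -1/16 0 } → simplest -3/32
RBBBBRR: Left { -1 -1/2 -1/4 -1/8 }, Right { -3/32 -1/16 0 } → simplest -7/64
RBBBBRRR: Left { -1 -1/2 -1/4 -1/8 }, Right { -7/64 -3/32 -1/16 0 } → simplest -15/128
RBBBBRRRB: Left { -1 -1/2 -1/4 -1/8 -15/128 }, Right { -7/64 -3/32 -1/16 0 } → simplest -29/256
RBBBBRRRBR: Left { -1 -1/2 -1/4 -1/8 -15/128 }, Right { -29/256 -7/64 -3/32 -1/16 0 } → simplest -59/512
RBBBBRRRBRR: Left { -1 -1/2 -1/4 -1/8 -15/128 }, Right { -59/512 -29/256 -7/64 -3/32 -1/16 0 } → simplest -119/1024
RBBBBRRRBRRB: Left { -1 -1/2 -1/4 -1/8 -15/128 -119/1024 }, Right { -59/512 -29/256 -7/64 -3/32 -1/16 0 } → simplest -237/2048
RBBBBRRRBRRBR: Left { -1 -1/2 -1/4 -1/8 -15/128 -119/1024 }, Right { -237/2048 -59/512 -29/256 -7/64 -3/32 -1/16 0 } → simplest -475/4096
RBBBBRRRBRRBRR: Left { -1 -1/2 -1/4 -1/8 -15/128 -119/1024 }, Right { -475/4096 -237/2048 -59/512 -29/256 -7/64 -3/32 -1/16 0 } → simplest -951/8192
RBBBBRRRBRRBRRR: Left { -1 -1/2 -1/4 -1/8 -15/128 -119/1024 }, Right { -951/8192 -475/4096 -237/2048 -59/512 -29/256 -7/64 -3/32 -1/16 0 } → simplest -1903/16384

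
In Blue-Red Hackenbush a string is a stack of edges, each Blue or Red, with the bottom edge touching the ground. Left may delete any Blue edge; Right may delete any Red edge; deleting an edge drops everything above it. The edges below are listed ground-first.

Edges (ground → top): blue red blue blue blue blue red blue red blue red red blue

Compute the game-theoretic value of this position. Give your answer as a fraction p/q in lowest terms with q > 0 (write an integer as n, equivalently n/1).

b: Left { 0 }, Right { none } → simplest 1
br: Left { 0 }, Right { 1 } → simplest 1/2
brb: Left { 0,1/2 }, Right { 1 } → simplest 3/4
brbb: Left { 0,1/2,3/4 }, Right { 1 } → simplest 7/8
brbbb: Left { 0,1/2,3/4,7/8 }, Right { 1 } → simplest 15/16
brbbbb: Left { 0,1/2,3/4,7/8,15/16 }, Right { 1 } → simplest 31/32
brbbbbr: Left { 0,1/2,3/4,7/8,15/16 }, Right { 31/32,1 } → simplest 61/64
brbbbbrb: Left { 0,1/2,3/4,7/8,15/16,61/64 }, Right { 31/32,1 } → simplest 123/128
brbbbbrbr: Left { 0,1/2,3/4,7/8,15/16,61/64 }, Right { 123/128,31/32,1 } → simplest 245/256
brbbbbrbrb: Left { 0,1/2,3/4,7/8,15/16,61/64,245/256 }, Right { 123/128,31/32,1 } → simplest 491/512
brbbbbrbrbr: Left { 0,1/2,3/4,7/8,15/16,61/64,245/256 }, Right { 491/512,123/128,31/32,1 } → simplest 981/1024
brbbbbrbrbrr: Left { 0,1/2,3/4,7/8,15/16,61/64,245/256 }, Right { 981/1024,491/512,123/128,31/32,1 } → simplest 1961/2048
brbbbbrbrbrrb: Left { 0,1/2,3/4,7/8,15/16,61/64,245/256,1961/2048 }, Right { 981/1024,491/512,123/128,31/32,1 } → simplest 3923/4096

3923/4096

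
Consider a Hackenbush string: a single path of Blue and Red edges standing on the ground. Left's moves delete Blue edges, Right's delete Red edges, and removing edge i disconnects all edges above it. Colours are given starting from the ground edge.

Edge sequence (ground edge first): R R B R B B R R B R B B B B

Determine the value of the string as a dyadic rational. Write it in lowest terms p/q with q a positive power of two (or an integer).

Recurse on prefixes of the 14-edge string R R B R B B R R B R B B B B:
1 of 14 · R · max L −∞ · min R 0 → -1
2 of 14 · RR · max L −∞ · min R -1 → -2
3 of 14 · RRB · max L -2 · min R -1 → -3/2
4 of 14 · RRBR · max L -2 · min R -3/2 → -7/4
5 of 14 · RRBRB · max L -7/4 · min R -3/2 → -13/8
6 of 14 · RRBRBB · max L -13/8 · min R -3/2 → -25/16
7 of 14 · RRBRBBR · max L -13/8 · min R -25/16 → -51/32
8 of 14 · RRBRBBRR · max L -13/8 · min R -51/32 → -103/64
9 of 14 · RRBRBBRRB · max L -103/64 · min R -51/32 → -205/128
10 of 14 · RRBRBBRRBR · max L -103/64 · min R -205/128 → -411/256
11 of 14 · RRBRBBRRBRB · max L -411/256 · min R -205/128 → -821/512
12 of 14 · RRBRBBRRBRBB · max L -821/512 · min R -205/128 → -1641/1024
13 of 14 · RRBRBBRRBRBBB · max L -1641/1024 · min R -205/128 → -3281/2048
14 of 14 · RRBRBBRRBRBBBB · max L -3281/2048 · min R -205/128 → -6561/4096

-6561/4096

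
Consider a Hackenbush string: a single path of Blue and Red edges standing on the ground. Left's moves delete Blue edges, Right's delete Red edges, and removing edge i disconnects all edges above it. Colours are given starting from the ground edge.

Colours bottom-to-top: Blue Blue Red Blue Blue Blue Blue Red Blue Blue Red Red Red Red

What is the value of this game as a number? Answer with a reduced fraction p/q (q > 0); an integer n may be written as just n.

8033/4096

B: Left { 0 }, Right {  } ⇒ simplest 1
BB: Left { 0,1 }, Right {  } ⇒ simplest 2
BBR: Left { 0,1 }, Right { 2 } ⇒ simplest 3/2
BBRB: Left { 0,1,3/2 }, Right { 2 } ⇒ simplest 7/4
BBRBB: Left { 0,1,3/2,7/4 }, Right { 2 } ⇒ simplest 15/8
BBRBBB: Left { 0,1,3/2,7/4,15/8 }, Right { 2 } ⇒ simplest 31/16
BBRBBBB: Left { 0,1,3/2,7/4,15/8,31/16 }, Right { 2 } ⇒ simplest 63/32
BBRBBBBR: Left { 0,1,3/2,7/4,15/8,31/16 }, Right { 63/32,2 } ⇒ simplest 125/64
BBRBBBBRB: Left { 0,1,3/2,7/4,15/8,31/16,125/64 }, Right { 63/32,2 } ⇒ simplest 251/128
BBRBBBBRBB: Left { 0,1,3/2,7/4,15/8,31/16,125/64,251/128 }, Right { 63/32,2 } ⇒ simplest 503/256
BBRBBBBRBBR: Left { 0,1,3/2,7/4,15/8,31/16,125/64,251/128 }, Right { 503/256,63/32,2 } ⇒ simplest 1005/512
BBRBBBBRBBRR: Left { 0,1,3/2,7/4,15/8,31/16,125/64,251/128 }, Right { 1005/512,503/256,63/32,2 } ⇒ simplest 2009/1024
BBRBBBBRBBRRR: Left { 0,1,3/2,7/4,15/8,31/16,125/64,251/128 }, Right { 2009/1024,1005/512,503/256,63/32,2 } ⇒ simplest 4017/2048
BBRBBBBRBBRRRR: Left { 0,1,3/2,7/4,15/8,31/16,125/64,251/128 }, Right { 4017/2048,2009/1024,1005/512,503/256,63/32,2 } ⇒ simplest 8033/4096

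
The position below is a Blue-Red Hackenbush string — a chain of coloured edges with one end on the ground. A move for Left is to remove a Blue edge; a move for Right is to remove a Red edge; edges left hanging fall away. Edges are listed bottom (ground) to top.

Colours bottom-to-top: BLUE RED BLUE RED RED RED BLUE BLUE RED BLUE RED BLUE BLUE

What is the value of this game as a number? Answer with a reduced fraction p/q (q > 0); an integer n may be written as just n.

2263/4096

edge 1 of 13 (BLUE): { 0 | — } → 1
edge 2 of 13 (RED): { 0 | 1 } → 1/2
edge 3 of 13 (BLUE): { 0,1/2 | 1 } → 3/4
edge 4 of 13 (RED): { 0,1/2 | 3/4,1 } → 5/8
edge 5 of 13 (RED): { 0,1/2 | 5/8,3/4,1 } → 9/16
edge 6 of 13 (RED): { 0,1/2 | 9/16,5/8,3/4,1 } → 17/32
edge 7 of 13 (BLUE): { 0,1/2,17/32 | 9/16,5/8,3/4,1 } → 35/64
edge 8 of 13 (BLUE): { 0,1/2,17/32,35/64 | 9/16,5/8,3/4,1 } → 71/128
edge 9 of 13 (RED): { 0,1/2,17/32,35/64 | 71/128,9/16,5/8,3/4,1 } → 141/256
edge 10 of 13 (BLUE): { 0,1/2,17/32,35/64,141/256 | 71/128,9/16,5/8,3/4,1 } → 283/512
edge 11 of 13 (RED): { 0,1/2,17/32,35/64,141/256 | 283/512,71/128,9/16,5/8,3/4,1 } → 565/1024
edge 12 of 13 (BLUE): { 0,1/2,17/32,35/64,141/256,565/1024 | 283/512,71/128,9/16,5/8,3/4,1 } → 1131/2048
edge 13 of 13 (BLUE): { 0,1/2,17/32,35/64,141/256,565/1024,1131/2048 | 283/512,71/128,9/16,5/8,3/4,1 } → 2263/4096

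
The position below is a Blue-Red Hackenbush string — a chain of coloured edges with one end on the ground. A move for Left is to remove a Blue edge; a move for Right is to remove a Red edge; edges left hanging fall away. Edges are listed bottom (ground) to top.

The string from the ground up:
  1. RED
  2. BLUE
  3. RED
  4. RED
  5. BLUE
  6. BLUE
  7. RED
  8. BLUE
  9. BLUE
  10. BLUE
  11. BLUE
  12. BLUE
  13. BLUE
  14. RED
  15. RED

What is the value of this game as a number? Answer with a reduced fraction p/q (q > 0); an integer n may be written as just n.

-12807/16384

value_1 [R]  L=[]  R=[0]  = -1
value_2 [RB]  L=[-1]  R=[0]  = -1/2
value_3 [RBR]  L=[-1]  R=[-1/2 0]  = -3/4
value_4 [RBRR]  L=[-1]  R=[-3/4 -1/2 0]  = -7/8
value_5 [RBRRB]  L=[-1 -7/8]  R=[-3/4 -1/2 0]  = -13/16
value_6 [RBRRBB]  L=[-1 -7/8 -13/16]  R=[-3/4 -1/2 0]  = -25/32
value_7 [RBRRBBR]  L=[-1 -7/8 -13/16]  R=[-25/32 -3/4 -1/2 0]  = -51/64
value_8 [RBRRBBRB]  L=[-1 -7/8 -13/16 -51/64]  R=[-25/32 -3/4 -1/2 0]  = -101/128
value_9 [RBRRBBRBB]  L=[-1 -7/8 -13/16 -51/64 -101/128]  R=[-25/32 -3/4 -1/2 0]  = -201/256
value_10 [RBRRBBRBBB]  L=[-1 -7/8 -13/16 -51/64 -101/128 -201/256]  R=[-25/32 -3/4 -1/2 0]  = -401/512
value_11 [RBRRBBRBBBB]  L=[-1 -7/8 -13/16 -51/64 -101/128 -201/256 -401/512]  R=[-25/32 -3/4 -1/2 0]  = -801/1024
value_12 [RBRRBBRBBBBB]  L=[-1 -7/8 -13/16 -51/64 -101/128 -201/256 -401/512 -801/1024]  R=[-25/32 -3/4 -1/2 0]  = -1601/2048
value_13 [RBRRBBRBBBBBB]  L=[-1 -7/8 -13/16 -51/64 -101/128 -201/256 -401/512 -801/1024 -1601/2048]  R=[-25/32 -3/4 -1/2 0]  = -3201/4096
value_14 [RBRRBBRBBBBBBR]  L=[-1 -7/8 -13/16 -51/64 -101/128 -201/256 -401/512 -801/1024 -1601/2048]  R=[-3201/4096 -25/32 -3/4 -1/2 0]  = -6403/8192
value_15 [RBRRBBRBBBBBBRR]  L=[-1 -7/8 -13/16 -51/64 -101/128 -201/256 -401/512 -801/1024 -1601/2048]  R=[-6403/8192 -3201/4096 -25/32 -3/4 -1/2 0]  = -12807/16384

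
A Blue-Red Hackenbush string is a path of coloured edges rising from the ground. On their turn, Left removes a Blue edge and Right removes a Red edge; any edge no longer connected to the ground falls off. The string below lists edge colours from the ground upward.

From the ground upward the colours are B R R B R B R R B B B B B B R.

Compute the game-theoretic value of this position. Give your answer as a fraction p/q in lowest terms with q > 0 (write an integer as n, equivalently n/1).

5373/16384

Recurse on prefixes of the 15-edge string B R R B R B R R B B B B B B R:
v_1 [B]  L=[0]  R=[]  ⇒ 1
v_2 [BR]  L=[0]  R=[1]  ⇒ 1/2
v_3 [BRR]  L=[0]  R=[1/2, 1]  ⇒ 1/4
v_4 [BRRB]  L=[0, 1/4]  R=[1/2, 1]  ⇒ 3/8
v_5 [BRRBR]  L=[0, 1/4]  R=[3/8, 1/2, 1]  ⇒ 5/16
v_6 [BRRBRB]  L=[0, 1/4, 5/16]  R=[3/8, 1/2, 1]  ⇒ 11/32
v_7 [BRRBRBR]  L=[0, 1/4, 5/16]  R=[11/32, 3/8, 1/2, 1]  ⇒ 21/64
v_8 [BRRBRBRR]  L=[0, 1/4, 5/16]  R=[21/64, 11/32, 3/8, 1/2, 1]  ⇒ 41/128
v_9 [BRRBRBRRB]  L=[0, 1/4, 5/16, 41/128]  R=[21/64, 11/32, 3/8, 1/2, 1]  ⇒ 83/256
v_10 [BRRBRBRRBB]  L=[0, 1/4, 5/16, 41/128, 83/256]  R=[21/64, 11/32, 3/8, 1/2, 1]  ⇒ 167/512
v_11 [BRRBRBRRBBB]  L=[0, 1/4, 5/16, 41/128, 83/256, 167/512]  R=[21/64, 11/32, 3/8, 1/2, 1]  ⇒ 335/1024
v_12 [BRRBRBRRBBBB]  L=[0, 1/4, 5/16, 41/128, 83/256, 167/512, 335/1024]  R=[21/64, 11/32, 3/8, 1/2, 1]  ⇒ 671/2048
v_13 [BRRBRBRRBBBBB]  L=[0, 1/4, 5/16, 41/128, 83/256, 167/512, 335/1024, 671/2048]  R=[21/64, 11/32, 3/8, 1/2, 1]  ⇒ 1343/4096
v_14 [BRRBRBRRBBBBBB]  L=[0, 1/4, 5/16, 41/128, 83/256, 167/512, 335/1024, 671/2048, 1343/4096]  R=[21/64, 11/32, 3/8, 1/2, 1]  ⇒ 2687/8192
v_15 [BRRBRBRRBBBBBBR]  L=[0, 1/4, 5/16, 41/128, 83/256, 167/512, 335/1024, 671/2048, 1343/4096]  R=[2687/8192, 21/64, 11/32, 3/8, 1/2, 1]  ⇒ 5373/16384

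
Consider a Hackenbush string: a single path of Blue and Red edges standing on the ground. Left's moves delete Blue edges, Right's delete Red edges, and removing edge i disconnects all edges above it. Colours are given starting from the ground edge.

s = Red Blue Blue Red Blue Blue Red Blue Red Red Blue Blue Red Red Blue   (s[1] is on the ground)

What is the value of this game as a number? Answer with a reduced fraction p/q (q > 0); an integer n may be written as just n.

Recurse on prefixes of the 15-edge string Red Blue Blue Red Blue Blue Red Blue Red Red Blue Blue Red Red Blue:
1 of 15 · R · max L −∞ · min R 0 -> -1
2 of 15 · RB · max L -1 · min R 0 -> -1/2
3 of 15 · RBB · max L -1/2 · min R 0 -> -1/4
4 of 15 · RBBR · max L -1/2 · min R -1/4 -> -3/8
5 of 15 · RBBRB · max L -3/8 · min R -1/4 -> -5/16
6 of 15 · RBBRBB · max L -5/16 · min R -1/4 -> -9/32
7 of 15 · RBBRBBR · max L -5/16 · min R -9/32 -> -19/64
8 of 15 · RBBRBBRB · max L -19/64 · min R -9/32 -> -37/128
9 of 15 · RBBRBBRBR · max L -19/64 · min R -37/128 -> -75/256
10 of 15 · RBBRBBRBRR · max L -19/64 · min R -75/256 -> -151/512
11 of 15 · RBBRBBRBRRB · max L -151/512 · min R -75/256 -> -301/1024
12 of 15 · RBBRBBRBRRBB · max L -301/1024 · min R -75/256 -> -601/2048
13 of 15 · RBBRBBRBRRBBR · max L -301/1024 · min R -601/2048 -> -1203/4096
14 of 15 · RBBRBBRBRRBBRR · max L -301/1024 · min R -1203/4096 -> -2407/8192
15 of 15 · RBBRBBRBRRBBRRB · max L -2407/8192 · min R -1203/4096 -> -4813/16384

-4813/16384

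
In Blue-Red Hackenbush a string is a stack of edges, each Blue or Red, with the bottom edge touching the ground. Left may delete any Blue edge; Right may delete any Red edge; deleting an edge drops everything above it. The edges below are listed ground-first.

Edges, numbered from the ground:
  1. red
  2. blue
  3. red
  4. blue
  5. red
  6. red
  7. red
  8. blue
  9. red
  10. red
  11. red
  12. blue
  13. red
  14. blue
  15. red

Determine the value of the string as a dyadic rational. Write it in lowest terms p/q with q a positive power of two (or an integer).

v_1 [r]  L=[∅]  R=[0]  gives -1
v_2 [rb]  L=[-1]  R=[0]  gives -1/2
v_3 [rbr]  L=[-1]  R=[-1/2,0]  gives -3/4
v_4 [rbrb]  L=[-1,-3/4]  R=[-1/2,0]  gives -5/8
v_5 [rbrbr]  L=[-1,-3/4]  R=[-5/8,-1/2,0]  gives -11/16
v_6 [rbrbrr]  L=[-1,-3/4]  R=[-11/16,-5/8,-1/2,0]  gives -23/32
v_7 [rbrbrrr]  L=[-1,-3/4]  R=[-23/32,-11/16,-5/8,-1/2,0]  gives -47/64
v_8 [rbrbrrrb]  L=[-1,-3/4,-47/64]  R=[-23/32,-11/16,-5/8,-1/2,0]  gives -93/128
v_9 [rbrbrrrbr]  L=[-1,-3/4,-47/64]  R=[-93/128,-23/32,-11/16,-5/8,-1/2,0]  gives -187/256
v_10 [rbrbrrrbrr]  L=[-1,-3/4,-47/64]  R=[-187/256,-93/128,-23/32,-11/16,-5/8,-1/2,0]  gives -375/512
v_11 [rbrbrrrbrrr]  L=[-1,-3/4,-47/64]  R=[-375/512,-187/256,-93/128,-23/32,-11/16,-5/8,-1/2,0]  gives -751/1024
v_12 [rbrbrrrbrrrb]  L=[-1,-3/4,-47/64,-751/1024]  R=[-375/512,-187/256,-93/128,-23/32,-11/16,-5/8,-1/2,0]  gives -1501/2048
v_13 [rbrbrrrbrrrbr]  L=[-1,-3/4,-47/64,-751/1024]  R=[-1501/2048,-375/512,-187/256,-93/128,-23/32,-11/16,-5/8,-1/2,0]  gives -3003/4096
v_14 [rbrbrrrbrrrbrb]  L=[-1,-3/4,-47/64,-751/1024,-3003/4096]  R=[-1501/2048,-375/512,-187/256,-93/128,-23/32,-11/16,-5/8,-1/2,0]  gives -6005/8192
v_15 [rbrbrrrbrrrbrbr]  L=[-1,-3/4,-47/64,-751/1024,-3003/4096]  R=[-6005/8192,-1501/2048,-375/512,-187/256,-93/128,-23/32,-11/16,-5/8,-1/2,0]  gives -12011/16384

-12011/16384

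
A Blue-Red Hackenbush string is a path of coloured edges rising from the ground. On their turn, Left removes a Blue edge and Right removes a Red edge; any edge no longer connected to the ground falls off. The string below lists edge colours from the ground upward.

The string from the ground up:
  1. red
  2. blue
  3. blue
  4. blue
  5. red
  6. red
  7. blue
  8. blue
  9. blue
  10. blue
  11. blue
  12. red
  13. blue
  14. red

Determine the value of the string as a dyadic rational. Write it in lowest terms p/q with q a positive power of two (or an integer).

Build value(s[:k]) for k = 1..14, string s = red blue blue blue red red blue blue blue blue blue red blue red.
edge 1 of 14 (red): { (no moves) | 0 } => -1
edge 2 of 14 (blue): { -1 | 0 } => -1/2
edge 3 of 14 (blue): { -1,-1/2 | 0 } => -1/4
edge 4 of 14 (blue): { -1,-1/2,-1/4 | 0 } => -1/8
edge 5 of 14 (red): { -1,-1/2,-1/4 | -1/8,0 } => -3/16
edge 6 of 14 (red): { -1,-1/2,-1/4 | -3/16,-1/8,0 } => -7/32
edge 7 of 14 (blue): { -1,-1/2,-1/4,-7/32 | -3/16,-1/8,0 } => -13/64
edge 8 of 14 (blue): { -1,-1/2,-1/4,-7/32,-13/64 | -3/16,-1/8,0 } => -25/128
edge 9 of 14 (blue): { -1,-1/2,-1/4,-7/32,-13/64,-25/128 | -3/16,-1/8,0 } => -49/256
edge 10 of 14 (blue): { -1,-1/2,-1/4,-7/32,-13/64,-25/128,-49/256 | -3/16,-1/8,0 } => -97/512
edge 11 of 14 (blue): { -1,-1/2,-1/4,-7/32,-13/64,-25/128,-49/256,-97/512 | -3/16,-1/8,0 } => -193/1024
edge 12 of 14 (red): { -1,-1/2,-1/4,-7/32,-13/64,-25/128,-49/256,-97/512 | -193/1024,-3/16,-1/8,0 } => -387/2048
edge 13 of 14 (blue): { -1,-1/2,-1/4,-7/32,-13/64,-25/128,-49/256,-97/512,-387/2048 | -193/1024,-3/16,-1/8,0 } => -773/4096
edge 14 of 14 (red): { -1,-1/2,-1/4,-7/32,-13/64,-25/128,-49/256,-97/512,-387/2048 | -773/4096,-193/1024,-3/16,-1/8,0 } => -1547/8192

-1547/8192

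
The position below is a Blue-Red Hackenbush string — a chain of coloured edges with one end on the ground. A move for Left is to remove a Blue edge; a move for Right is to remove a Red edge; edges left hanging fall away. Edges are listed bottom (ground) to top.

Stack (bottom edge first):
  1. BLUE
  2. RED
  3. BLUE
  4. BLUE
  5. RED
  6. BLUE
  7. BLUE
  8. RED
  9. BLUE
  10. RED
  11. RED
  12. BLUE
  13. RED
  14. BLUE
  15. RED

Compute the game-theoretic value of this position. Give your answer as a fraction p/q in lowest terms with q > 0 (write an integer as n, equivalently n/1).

13973/16384

Build G(s[:k]) for k = 1..15, string s = BLUE RED BLUE BLUE RED BLUE BLUE RED BLUE RED RED BLUE RED BLUE RED.
G_1 [B]  L=[0]  R=[]  = 1
G_2 [BR]  L=[0]  R=[1]  = 1/2
G_3 [BRB]  L=[0; 1/2]  R=[1]  = 3/4
G_4 [BRBB]  L=[0; 1/2; 3/4]  R=[1]  = 7/8
G_5 [BRBBR]  L=[0; 1/2; 3/4]  R=[7/8; 1]  = 13/16
G_6 [BRBBRB]  L=[0; 1/2; 3/4; 13/16]  R=[7/8; 1]  = 27/32
G_7 [BRBBRBB]  L=[0; 1/2; 3/4; 13/16; 27/32]  R=[7/8; 1]  = 55/64
G_8 [BRBBRBBR]  L=[0; 1/2; 3/4; 13/16; 27/32]  R=[55/64; 7/8; 1]  = 109/128
G_9 [BRBBRBBRB]  L=[0; 1/2; 3/4; 13/16; 27/32; 109/128]  R=[55/64; 7/8; 1]  = 219/256
G_10 [BRBBRBBRBR]  L=[0; 1/2; 3/4; 13/16; 27/32; 109/128]  R=[219/256; 55/64; 7/8; 1]  = 437/512
G_11 [BRBBRBBRBRR]  L=[0; 1/2; 3/4; 13/16; 27/32; 109/128]  R=[437/512; 219/256; 55/64; 7/8; 1]  = 873/1024
G_12 [BRBBRBBRBRRB]  L=[0; 1/2; 3/4; 13/16; 27/32; 109/128; 873/1024]  R=[437/512; 219/256; 55/64; 7/8; 1]  = 1747/2048
G_13 [BRBBRBBRBRRBR]  L=[0; 1/2; 3/4; 13/16; 27/32; 109/128; 873/1024]  R=[1747/2048; 437/512; 219/256; 55/64; 7/8; 1]  = 3493/4096
G_14 [BRBBRBBRBRRBRB]  L=[0; 1/2; 3/4; 13/16; 27/32; 109/128; 873/1024; 3493/4096]  R=[1747/2048; 437/512; 219/256; 55/64; 7/8; 1]  = 6987/8192
G_15 [BRBBRBBRBRRBRBR]  L=[0; 1/2; 3/4; 13/16; 27/32; 109/128; 873/1024; 3493/4096]  R=[6987/8192; 1747/2048; 437/512; 219/256; 55/64; 7/8; 1]  = 13973/16384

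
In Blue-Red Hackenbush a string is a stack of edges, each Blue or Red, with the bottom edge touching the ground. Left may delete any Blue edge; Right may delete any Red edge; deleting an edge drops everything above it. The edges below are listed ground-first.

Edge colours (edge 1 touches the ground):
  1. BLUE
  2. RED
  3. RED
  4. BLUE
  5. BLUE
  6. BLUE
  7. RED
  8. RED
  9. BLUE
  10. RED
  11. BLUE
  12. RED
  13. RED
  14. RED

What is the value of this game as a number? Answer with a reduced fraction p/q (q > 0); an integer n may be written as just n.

3665/8192

Build g(s[:k]) for k = 1..14, string s = BLUE RED RED BLUE BLUE BLUE RED RED BLUE RED BLUE RED RED RED.
1 of 14 · B · max L 0 · min R +∞ → 1
2 of 14 · BR · max L 0 · min R 1 → 1/2
3 of 14 · BRR · max L 0 · min R 1/2 → 1/4
4 of 14 · BRRB · max L 1/4 · min R 1/2 → 3/8
5 of 14 · BRRBB · max L 3/8 · min R 1/2 → 7/16
6 of 14 · BRRBBB · max L 7/16 · min R 1/2 → 15/32
7 of 14 · BRRBBBR · max L 7/16 · min R 15/32 → 29/64
8 of 14 · BRRBBBRR · max L 7/16 · min R 29/64 → 57/128
9 of 14 · BRRBBBRRB · max L 57/128 · min R 29/64 → 115/256
10 of 14 · BRRBBBRRBR · max L 57/128 · min R 115/256 → 229/512
11 of 14 · BRRBBBRRBRB · max L 229/512 · min R 115/256 → 459/1024
12 of 14 · BRRBBBRRBRBR · max L 229/512 · min R 459/1024 → 917/2048
13 of 14 · BRRBBBRRBRBRR · max L 229/512 · min R 917/2048 → 1833/4096
14 of 14 · BRRBBBRRBRBRRR · max L 229/512 · min R 1833/4096 → 3665/8192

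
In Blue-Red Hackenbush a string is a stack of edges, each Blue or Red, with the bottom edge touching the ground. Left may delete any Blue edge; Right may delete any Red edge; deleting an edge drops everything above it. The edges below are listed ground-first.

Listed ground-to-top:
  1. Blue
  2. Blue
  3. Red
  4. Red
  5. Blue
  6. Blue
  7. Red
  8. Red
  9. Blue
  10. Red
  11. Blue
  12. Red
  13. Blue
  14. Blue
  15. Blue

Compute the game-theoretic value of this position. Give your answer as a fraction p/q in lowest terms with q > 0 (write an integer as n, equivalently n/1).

Recurse on prefixes of the 15-edge string Blue Blue Red Red Blue Blue Red Red Blue Red Blue Red Blue Blue Blue:
v_1 [B]  L=[0]  R=[none]  ⇒ 1
v_2 [BB]  L=[0,1]  R=[none]  ⇒ 2
v_3 [BBR]  L=[0,1]  R=[2]  ⇒ 3/2
v_4 [BBRR]  L=[0,1]  R=[3/2,2]  ⇒ 5/4
v_5 [BBRRB]  L=[0,1,5/4]  R=[3/2,2]  ⇒ 11/8
v_6 [BBRRBB]  L=[0,1,5/4,11/8]  R=[3/2,2]  ⇒ 23/16
v_7 [BBRRBBR]  L=[0,1,5/4,11/8]  R=[23/16,3/2,2]  ⇒ 45/32
v_8 [BBRRBBRR]  L=[0,1,5/4,11/8]  R=[45/32,23/16,3/2,2]  ⇒ 89/64
v_9 [BBRRBBRRB]  L=[0,1,5/4,11/8,89/64]  R=[45/32,23/16,3/2,2]  ⇒ 179/128
v_10 [BBRRBBRRBR]  L=[0,1,5/4,11/8,89/64]  R=[179/128,45/32,23/16,3/2,2]  ⇒ 357/256
v_11 [BBRRBBRRBRB]  L=[0,1,5/4,11/8,89/64,357/256]  R=[179/128,45/32,23/16,3/2,2]  ⇒ 715/512
v_12 [BBRRBBRRBRBR]  L=[0,1,5/4,11/8,89/64,357/256]  R=[715/512,179/128,45/32,23/16,3/2,2]  ⇒ 1429/1024
v_13 [BBRRBBRRBRBRB]  L=[0,1,5/4,11/8,89/64,357/256,1429/1024]  R=[715/512,179/128,45/32,23/16,3/2,2]  ⇒ 2859/2048
v_14 [BBRRBBRRBRBRBB]  L=[0,1,5/4,11/8,89/64,357/256,1429/1024,2859/2048]  R=[715/512,179/128,45/32,23/16,3/2,2]  ⇒ 5719/4096
v_15 [BBRRBBRRBRBRBBB]  L=[0,1,5/4,11/8,89/64,357/256,1429/1024,2859/2048,5719/4096]  R=[715/512,179/128,45/32,23/16,3/2,2]  ⇒ 11439/8192

11439/8192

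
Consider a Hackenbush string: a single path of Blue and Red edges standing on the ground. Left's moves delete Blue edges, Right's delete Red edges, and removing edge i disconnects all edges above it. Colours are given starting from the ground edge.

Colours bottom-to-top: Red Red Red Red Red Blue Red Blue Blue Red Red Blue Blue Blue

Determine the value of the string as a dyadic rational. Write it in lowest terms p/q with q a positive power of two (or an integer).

-2353/512

1 of 14 · R · max L −∞ · min R 0 => -1
2 of 14 · RR · max L −∞ · min R -1 => -2
3 of 14 · RRR · max L −∞ · min R -2 => -3
4 of 14 · RRRR · max L −∞ · min R -3 => -4
5 of 14 · RRRRR · max L −∞ · min R -4 => -5
6 of 14 · RRRRRB · max L -5 · min R -4 => -9/2
7 of 14 · RRRRRBR · max L -5 · min R -9/2 => -19/4
8 of 14 · RRRRRBRB · max L -19/4 · min R -9/2 => -37/8
9 of 14 · RRRRRBRBB · max L -37/8 · min R -9/2 => -73/16
10 of 14 · RRRRRBRBBR · max L -37/8 · min R -73/16 => -147/32
11 of 14 · RRRRRBRBBRR · max L -37/8 · min R -147/32 => -295/64
12 of 14 · RRRRRBRBBRRB · max L -295/64 · min R -147/32 => -589/128
13 of 14 · RRRRRBRBBRRBB · max L -589/128 · min R -147/32 => -1177/256
14 of 14 · RRRRRBRBBRRBBB · max L -1177/256 · min R -147/32 => -2353/512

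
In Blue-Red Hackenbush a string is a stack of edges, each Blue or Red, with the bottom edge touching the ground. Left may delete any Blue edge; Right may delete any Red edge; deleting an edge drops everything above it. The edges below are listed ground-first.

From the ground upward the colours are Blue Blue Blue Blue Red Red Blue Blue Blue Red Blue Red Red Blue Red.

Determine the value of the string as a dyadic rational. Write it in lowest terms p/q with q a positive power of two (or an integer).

7077/2048

Prefix values for Blue Blue Blue Blue Red Red Blue Blue Blue Red Blue Red Red Blue Red via {L|R} + simplicity:
G(B) = { 0 | (no moves) } -> 1
G(BB) = { 0 1 | (no moves) } -> 2
G(BBB) = { 0 1 2 | (no moves) } -> 3
G(BBBB) = { 0 1 2 3 | (no moves) } -> 4
G(BBBBR) = { 0 1 2 3 | 4 } -> 7/2
G(BBBBRR) = { 0 1 2 3 | 7/2 4 } -> 13/4
G(BBBBRRB) = { 0 1 2 3 13/4 | 7/2 4 } -> 27/8
G(BBBBRRBB) = { 0 1 2 3 13/4 27/8 | 7/2 4 } -> 55/16
G(BBBBRRBBB) = { 0 1 2 3 13/4 27/8 55/16 | 7/2 4 } -> 111/32
G(BBBBRRBBBR) = { 0 1 2 3 13/4 27/8 55/16 | 111/32 7/2 4 } -> 221/64
G(BBBBRRBBBRB) = { 0 1 2 3 13/4 27/8 55/16 221/64 | 111/32 7/2 4 } -> 443/128
G(BBBBRRBBBRBR) = { 0 1 2 3 13/4 27/8 55/16 221/64 | 443/128 111/32 7/2 4 } -> 885/256
G(BBBBRRBBBRBRR) = { 0 1 2 3 13/4 27/8 55/16 221/64 | 885/256 443/128 111/32 7/2 4 } -> 1769/512
G(BBBBRRBBBRBRRB) = { 0 1 2 3 13/4 27/8 55/16 221/64 1769/512 | 885/256 443/128 111/32 7/2 4 } -> 3539/1024
G(BBBBRRBBBRBRRBR) = { 0 1 2 3 13/4 27/8 55/16 221/64 1769/512 | 3539/1024 885/256 443/128 111/32 7/2 4 } -> 7077/2048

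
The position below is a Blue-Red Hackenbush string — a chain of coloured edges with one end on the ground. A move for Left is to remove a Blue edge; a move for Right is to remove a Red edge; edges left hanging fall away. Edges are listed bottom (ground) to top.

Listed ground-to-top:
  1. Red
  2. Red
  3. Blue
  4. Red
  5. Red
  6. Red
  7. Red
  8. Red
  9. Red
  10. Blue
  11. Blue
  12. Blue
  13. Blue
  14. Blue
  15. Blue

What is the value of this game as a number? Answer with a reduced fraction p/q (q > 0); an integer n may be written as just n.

-16257/8192

v_1 [R]  L=[·]  R=[0]  gives -1
v_2 [RR]  L=[·]  R=[-1, 0]  gives -2
v_3 [RRB]  L=[-2]  R=[-1, 0]  gives -3/2
v_4 [RRBR]  L=[-2]  R=[-3/2, -1, 0]  gives -7/4
v_5 [RRBRR]  L=[-2]  R=[-7/4, -3/2, -1, 0]  gives -15/8
v_6 [RRBRRR]  L=[-2]  R=[-15/8, -7/4, -3/2, -1, 0]  gives -31/16
v_7 [RRBRRRR]  L=[-2]  R=[-31/16, -15/8, -7/4, -3/2, -1, 0]  gives -63/32
v_8 [RRBRRRRR]  L=[-2]  R=[-63/32, -31/16, -15/8, -7/4, -3/2, -1, 0]  gives -127/64
v_9 [RRBRRRRRR]  L=[-2]  R=[-127/64, -63/32, -31/16, -15/8, -7/4, -3/2, -1, 0]  gives -255/128
v_10 [RRBRRRRRRB]  L=[-2, -255/128]  R=[-127/64, -63/32, -31/16, -15/8, -7/4, -3/2, -1, 0]  gives -509/256
v_11 [RRBRRRRRRBB]  L=[-2, -255/128, -509/256]  R=[-127/64, -63/32, -31/16, -15/8, -7/4, -3/2, -1, 0]  gives -1017/512
v_12 [RRBRRRRRRBBB]  L=[-2, -255/128, -509/256, -1017/512]  R=[-127/64, -63/32, -31/16, -15/8, -7/4, -3/2, -1, 0]  gives -2033/1024
v_13 [RRBRRRRRRBBBB]  L=[-2, -255/128, -509/256, -1017/512, -2033/1024]  R=[-127/64, -63/32, -31/16, -15/8, -7/4, -3/2, -1, 0]  gives -4065/2048
v_14 [RRBRRRRRRBBBBB]  L=[-2, -255/128, -509/256, -1017/512, -2033/1024, -4065/2048]  R=[-127/64, -63/32, -31/16, -15/8, -7/4, -3/2, -1, 0]  gives -8129/4096
v_15 [RRBRRRRRRBBBBBB]  L=[-2, -255/128, -509/256, -1017/512, -2033/1024, -4065/2048, -8129/4096]  R=[-127/64, -63/32, -31/16, -15/8, -7/4, -3/2, -1, 0]  gives -16257/8192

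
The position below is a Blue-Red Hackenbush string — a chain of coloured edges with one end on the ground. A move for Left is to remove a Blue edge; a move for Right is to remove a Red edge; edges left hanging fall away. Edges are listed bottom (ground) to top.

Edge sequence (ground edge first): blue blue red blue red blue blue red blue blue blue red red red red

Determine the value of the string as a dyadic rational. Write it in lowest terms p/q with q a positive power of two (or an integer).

Build value(s[:k]) for k = 1..15, string s = blue blue red blue red blue blue red blue blue blue red red red red.
step 1: add blue to get b; options L={ 0 } R={ (no moves) } -> 1
step 2: add blue to get bb; options L={ 0,1 } R={ (no moves) } -> 2
step 3: add red to get bbr; options L={ 0,1 } R={ 2 } -> 3/2
step 4: add blue to get bbrb; options L={ 0,1,3/2 } R={ 2 } -> 7/4
step 5: add red to get bbrbr; options L={ 0,1,3/2 } R={ 7/4,2 } -> 13/8
step 6: add blue to get bbrbrb; options L={ 0,1,3/2,13/8 } R={ 7/4,2 } -> 27/16
step 7: add blue to get bbrbrbb; options L={ 0,1,3/2,13/8,27/16 } R={ 7/4,2 } -> 55/32
step 8: add red to get bbrbrbbr; options L={ 0,1,3/2,13/8,27/16 } R={ 55/32,7/4,2 } -> 109/64
step 9: add blue to get bbrbrbbrb; options L={ 0,1,3/2,13/8,27/16,109/64 } R={ 55/32,7/4,2 } -> 219/128
step 10: add blue to get bbrbrbbrbb; options L={ 0,1,3/2,13/8,27/16,109/64,219/128 } R={ 55/32,7/4,2 } -> 439/256
step 11: add blue to get bbrbrbbrbbb; options L={ 0,1,3/2,13/8,27/16,109/64,219/128,439/256 } R={ 55/32,7/4,2 } -> 879/512
step 12: add red to get bbrbrbbrbbbr; options L={ 0,1,3/2,13/8,27/16,109/64,219/128,439/256 } R={ 879/512,55/32,7/4,2 } -> 1757/1024
step 13: add red to get bbrbrbbrbbbrr; options L={ 0,1,3/2,13/8,27/16,109/64,219/128,439/256 } R={ 1757/1024,879/512,55/32,7/4,2 } -> 3513/2048
step 14: add red to get bbrbrbbrbbbrrr; options L={ 0,1,3/2,13/8,27/16,109/64,219/128,439/256 } R={ 3513/2048,1757/1024,879/512,55/32,7/4,2 } -> 7025/4096
step 15: add red to get bbrbrbbrbbbrrrr; options L={ 0,1,3/2,13/8,27/16,109/64,219/128,439/256 } R={ 7025/4096,3513/2048,1757/1024,879/512,55/32,7/4,2 } -> 14049/8192

14049/8192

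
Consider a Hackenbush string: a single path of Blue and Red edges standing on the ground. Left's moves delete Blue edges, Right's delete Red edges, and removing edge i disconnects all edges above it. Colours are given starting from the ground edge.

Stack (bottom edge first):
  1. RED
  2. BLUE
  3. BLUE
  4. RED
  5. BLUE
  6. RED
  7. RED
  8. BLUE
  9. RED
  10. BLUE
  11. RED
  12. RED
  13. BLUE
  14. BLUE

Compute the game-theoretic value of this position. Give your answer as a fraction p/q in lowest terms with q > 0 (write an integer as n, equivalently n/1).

-2905/8192

Build G(s[:k]) for k = 1..14, string s = RED BLUE BLUE RED BLUE RED RED BLUE RED BLUE RED RED BLUE BLUE.
edge 1 of 14 (RED): { · | 0 } — -1
edge 2 of 14 (BLUE): { -1 | 0 } — -1/2
edge 3 of 14 (BLUE): { -1 -1/2 | 0 } — -1/4
edge 4 of 14 (RED): { -1 -1/2 | -1/4 0 } — -3/8
edge 5 of 14 (BLUE): { -1 -1/2 -3/8 | -1/4 0 } — -5/16
edge 6 of 14 (RED): { -1 -1/2 -3/8 | -5/16 -1/4 0 } — -11/32
edge 7 of 14 (RED): { -1 -1/2 -3/8 | -11/32 -5/16 -1/4 0 } — -23/64
edge 8 of 14 (BLUE): { -1 -1/2 -3/8 -23/64 | -11/32 -5/16 -1/4 0 } — -45/128
edge 9 of 14 (RED): { -1 -1/2 -3/8 -23/64 | -45/128 -11/32 -5/16 -1/4 0 } — -91/256
edge 10 of 14 (BLUE): { -1 -1/2 -3/8 -23/64 -91/256 | -45/128 -11/32 -5/16 -1/4 0 } — -181/512
edge 11 of 14 (RED): { -1 -1/2 -3/8 -23/64 -91/256 | -181/512 -45/128 -11/32 -5/16 -1/4 0 } — -363/1024
edge 12 of 14 (RED): { -1 -1/2 -3/8 -23/64 -91/256 | -363/1024 -181/512 -45/128 -11/32 -5/16 -1/4 0 } — -727/2048
edge 13 of 14 (BLUE): { -1 -1/2 -3/8 -23/64 -91/256 -727/2048 | -363/1024 -181/512 -45/128 -11/32 -5/16 -1/4 0 } — -1453/4096
edge 14 of 14 (BLUE): { -1 -1/2 -3/8 -23/64 -91/256 -727/2048 -1453/4096 | -363/1024 -181/512 -45/128 -11/32 -5/16 -1/4 0 } — -2905/8192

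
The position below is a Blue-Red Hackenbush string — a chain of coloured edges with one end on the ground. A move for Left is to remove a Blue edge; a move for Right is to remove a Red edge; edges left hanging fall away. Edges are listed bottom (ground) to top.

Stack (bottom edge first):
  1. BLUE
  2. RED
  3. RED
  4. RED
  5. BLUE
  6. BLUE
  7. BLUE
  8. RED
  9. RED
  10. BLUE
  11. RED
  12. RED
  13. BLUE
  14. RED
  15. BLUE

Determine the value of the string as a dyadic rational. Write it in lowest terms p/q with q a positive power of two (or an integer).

3659/16384

G(B) = { 0 | — } — 1
G(BR) = { 0 | 1 } — 1/2
G(BRR) = { 0 | 1/2 1 } — 1/4
G(BRRR) = { 0 | 1/4 1/2 1 } — 1/8
G(BRRRB) = { 0 1/8 | 1/4 1/2 1 } — 3/16
G(BRRRBB) = { 0 1/8 3/16 | 1/4 1/2 1 } — 7/32
G(BRRRBBB) = { 0 1/8 3/16 7/32 | 1/4 1/2 1 } — 15/64
G(BRRRBBBR) = { 0 1/8 3/16 7/32 | 15/64 1/4 1/2 1 } — 29/128
G(BRRRBBBRR) = { 0 1/8 3/16 7/32 | 29/128 15/64 1/4 1/2 1 } — 57/256
G(BRRRBBBRRB) = { 0 1/8 3/16 7/32 57/256 | 29/128 15/64 1/4 1/2 1 } — 115/512
G(BRRRBBBRRBR) = { 0 1/8 3/16 7/32 57/256 | 115/512 29/128 15/64 1/4 1/2 1 } — 229/1024
G(BRRRBBBRRBRR) = { 0 1/8 3/16 7/32 57/256 | 229/1024 115/512 29/128 15/64 1/4 1/2 1 } — 457/2048
G(BRRRBBBRRBRRB) = { 0 1/8 3/16 7/32 57/256 457/2048 | 229/1024 115/512 29/128 15/64 1/4 1/2 1 } — 915/4096
G(BRRRBBBRRBRRBR) = { 0 1/8 3/16 7/32 57/256 457/2048 | 915/4096 229/1024 115/512 29/128 15/64 1/4 1/2 1 } — 1829/8192
G(BRRRBBBRRBRRBRB) = { 0 1/8 3/16 7/32 57/256 457/2048 1829/8192 | 915/4096 229/1024 115/512 29/128 15/64 1/4 1/2 1 } — 3659/16384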